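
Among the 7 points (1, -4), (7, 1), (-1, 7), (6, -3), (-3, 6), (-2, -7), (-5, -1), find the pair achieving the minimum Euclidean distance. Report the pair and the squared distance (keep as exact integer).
Pair = ((-1, 7), (-3, 6)); squared distance = 5

Compute all C(7, 2) = 21 pairwise squared distances (x_i − x_j)² + (y_i − y_j)². The minimum is 5, attained by the pair ((-1, 7), (-3, 6)).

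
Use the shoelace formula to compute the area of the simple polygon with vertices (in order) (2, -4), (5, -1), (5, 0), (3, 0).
Area = 11/2

Shoelace formula: Area = (1/2) |Σ_i (x_i · y_{i+1} − x_{i+1} · y_i)| (indices mod n). Compute each cross term:
  (2)(-1) − (5)(-4) = 18
  (5)(0) − (5)(-1) = 5
  (5)(0) − (3)(0) = 0
  (3)(-4) − (2)(0) = -12
Sum = 11, so (signed) Area = 11/2 = 11/2, |Area| = 11/2.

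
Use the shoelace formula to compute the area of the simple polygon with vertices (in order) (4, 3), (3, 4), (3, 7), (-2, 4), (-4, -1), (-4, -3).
Area = 34

Shoelace formula: Area = (1/2) |Σ_i (x_i · y_{i+1} − x_{i+1} · y_i)| (indices mod n). Compute each cross term:
  (4)(4) − (3)(3) = 7
  (3)(7) − (3)(4) = 9
  (3)(4) − (-2)(7) = 26
  (-2)(-1) − (-4)(4) = 18
  (-4)(-3) − (-4)(-1) = 8
  (-4)(3) − (4)(-3) = 0
Sum = 68, so (signed) Area = 68/2 = 34, |Area| = 34.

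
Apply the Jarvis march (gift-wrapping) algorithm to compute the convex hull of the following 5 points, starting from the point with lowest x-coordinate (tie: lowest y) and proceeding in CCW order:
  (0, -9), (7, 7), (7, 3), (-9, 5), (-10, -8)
Hull (CCW) = [(-10, -8), (0, -9), (7, 3), (7, 7), (-9, 5)]

Jarvis march: at each step, from the current hull vertex p, select the next vertex q as the point such that every other point lies strictly to the left of (or on) the directed line p → q. (Equivalently: for every other point r, the cross product (q − p) × (r − p) ≥ 0.)
Starting point (lowest x, tie lowest y): (-10, -8). Wrap until returning to start. Resulting hull: (-10, -8), (0, -9), (7, 3), (7, 7), (-9, 5).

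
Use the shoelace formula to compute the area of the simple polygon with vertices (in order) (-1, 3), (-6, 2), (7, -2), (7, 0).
Area = 49/2

Shoelace formula: Area = (1/2) |Σ_i (x_i · y_{i+1} − x_{i+1} · y_i)| (indices mod n). Compute each cross term:
  (-1)(2) − (-6)(3) = 16
  (-6)(-2) − (7)(2) = -2
  (7)(0) − (7)(-2) = 14
  (7)(3) − (-1)(0) = 21
Sum = 49, so (signed) Area = 49/2 = 49/2, |Area| = 49/2.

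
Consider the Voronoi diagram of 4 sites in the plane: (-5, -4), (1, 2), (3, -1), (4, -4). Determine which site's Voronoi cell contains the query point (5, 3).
Nearest site = (1, 2)

The Voronoi cell of site s contains exactly those query points closer to s than to any other site. Compute squared distances from q = (5, 3) to each site:
  (1 − 5)² + (2 − 3)² = 17
  (3 − 5)² + (-1 − 3)² = 20
  (4 − 5)² + (-4 − 3)² = 50
  (-5 − 5)² + (-4 − 3)² = 149
Minimum is attained by (1, 2), so q lies in its Voronoi cell.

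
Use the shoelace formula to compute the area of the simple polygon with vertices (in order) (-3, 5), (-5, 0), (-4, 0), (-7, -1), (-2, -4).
Area = 33/2

Shoelace formula: Area = (1/2) |Σ_i (x_i · y_{i+1} − x_{i+1} · y_i)| (indices mod n). Compute each cross term:
  (-3)(0) − (-5)(5) = 25
  (-5)(0) − (-4)(0) = 0
  (-4)(-1) − (-7)(0) = 4
  (-7)(-4) − (-2)(-1) = 26
  (-2)(5) − (-3)(-4) = -22
Sum = 33, so (signed) Area = 33/2 = 33/2, |Area| = 33/2.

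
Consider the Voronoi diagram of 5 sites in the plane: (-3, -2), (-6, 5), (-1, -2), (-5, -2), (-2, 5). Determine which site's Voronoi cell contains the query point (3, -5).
Nearest site = (-1, -2)

The Voronoi cell of site s contains exactly those query points closer to s than to any other site. Compute squared distances from q = (3, -5) to each site:
  (-1 − 3)² + (-2 − -5)² = 25
  (-3 − 3)² + (-2 − -5)² = 45
  (-5 − 3)² + (-2 − -5)² = 73
  (-2 − 3)² + (5 − -5)² = 125
  (-6 − 3)² + (5 − -5)² = 181
Minimum is attained by (-1, -2), so q lies in its Voronoi cell.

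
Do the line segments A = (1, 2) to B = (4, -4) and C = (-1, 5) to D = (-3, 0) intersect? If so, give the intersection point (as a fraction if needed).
No (intersection of containing lines falls outside at least one segment)

Parametrize and solve: t = -16/27, s = -1/9. At least one of these is outside [0, 1], so the segments do not intersect.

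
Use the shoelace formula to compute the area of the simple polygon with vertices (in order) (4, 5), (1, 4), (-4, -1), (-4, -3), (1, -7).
Area = 49

Shoelace formula: Area = (1/2) |Σ_i (x_i · y_{i+1} − x_{i+1} · y_i)| (indices mod n). Compute each cross term:
  (4)(4) − (1)(5) = 11
  (1)(-1) − (-4)(4) = 15
  (-4)(-3) − (-4)(-1) = 8
  (-4)(-7) − (1)(-3) = 31
  (1)(5) − (4)(-7) = 33
Sum = 98, so (signed) Area = 98/2 = 49, |Area| = 49.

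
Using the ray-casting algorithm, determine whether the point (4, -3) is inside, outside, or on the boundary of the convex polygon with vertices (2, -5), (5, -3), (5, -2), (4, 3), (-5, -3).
The point (4, -3) lies strictly inside the polygon

Cast a horizontal ray to the right from the query point and count how many polygon edges it crosses (each edge strictly once or zero times, handled with the usual half-open convention). 
Parity of crossings → odd ⇒ inside.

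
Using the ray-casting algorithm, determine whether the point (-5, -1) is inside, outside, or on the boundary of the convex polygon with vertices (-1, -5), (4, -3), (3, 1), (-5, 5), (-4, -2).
The point (-5, -1) lies strictly outside the polygon

Cast a horizontal ray to the right from the query point and count how many polygon edges it crosses (each edge strictly once or zero times, handled with the usual half-open convention). 
Parity of crossings → even ⇒ outside.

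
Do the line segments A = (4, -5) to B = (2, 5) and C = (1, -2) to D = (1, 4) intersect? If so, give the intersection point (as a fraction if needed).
No (intersection of containing lines falls outside at least one segment)

Parametrize and solve: t = 3/2, s = 2. At least one of these is outside [0, 1], so the segments do not intersect.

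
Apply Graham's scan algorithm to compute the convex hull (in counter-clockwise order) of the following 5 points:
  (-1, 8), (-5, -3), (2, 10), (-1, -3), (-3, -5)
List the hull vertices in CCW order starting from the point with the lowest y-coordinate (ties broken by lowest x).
Hull (CCW) = [(-3, -5), (-1, -3), (2, 10), (-1, 8), (-5, -3)]

Graham scan procedure:
  1. Find the pivot p₀ = point with lowest y (tie → lowest x): (-3, -5).
  2. Sort the remaining points by polar angle around p₀.
  3. Walk through sorted points, maintaining a stack; pop the top while the last three entries make a non-left turn (cross product ≤ 0).
  4. Final stack is the convex hull in CCW order: (-3, -5), (-1, -3), (2, 10), (-1, 8), (-5, -3).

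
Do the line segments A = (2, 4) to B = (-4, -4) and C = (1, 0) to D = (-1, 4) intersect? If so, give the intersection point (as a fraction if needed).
Yes; intersection at (1/5, 8/5) (t = 3/10 on AB, s = 2/5 on CD)

Parametrize AB as A + t(B − A) = (2 + -6 t, 4 + -8 t) and CD as C + s(D − C) = (1 + -2 s, 0 + 4 s). Solve the linear system for (t, s). Determinant = 40 ≠ 0, so a unique intersection of the containing lines exists. Solution: t = 3/10, s = 2/5 — both in [0, 1], so the segments cross. Intersection point: (1/5, 8/5).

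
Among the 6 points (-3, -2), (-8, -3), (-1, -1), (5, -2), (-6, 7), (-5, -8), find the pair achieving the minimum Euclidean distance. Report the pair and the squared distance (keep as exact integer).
Pair = ((-3, -2), (-1, -1)); squared distance = 5

Compute all C(6, 2) = 15 pairwise squared distances (x_i − x_j)² + (y_i − y_j)². The minimum is 5, attained by the pair ((-3, -2), (-1, -1)).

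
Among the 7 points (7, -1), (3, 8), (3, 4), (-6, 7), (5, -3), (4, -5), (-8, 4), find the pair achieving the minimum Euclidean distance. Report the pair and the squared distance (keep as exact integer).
Pair = ((5, -3), (4, -5)); squared distance = 5

Compute all C(7, 2) = 21 pairwise squared distances (x_i − x_j)² + (y_i − y_j)². The minimum is 5, attained by the pair ((5, -3), (4, -5)).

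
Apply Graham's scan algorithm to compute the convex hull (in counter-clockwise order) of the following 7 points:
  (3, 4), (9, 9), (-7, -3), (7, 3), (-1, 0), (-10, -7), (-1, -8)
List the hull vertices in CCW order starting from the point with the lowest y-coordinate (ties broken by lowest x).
Hull (CCW) = [(-1, -8), (7, 3), (9, 9), (-7, -3), (-10, -7)]

Graham scan procedure:
  1. Find the pivot p₀ = point with lowest y (tie → lowest x): (-1, -8).
  2. Sort the remaining points by polar angle around p₀.
  3. Walk through sorted points, maintaining a stack; pop the top while the last three entries make a non-left turn (cross product ≤ 0).
  4. Final stack is the convex hull in CCW order: (-1, -8), (7, 3), (9, 9), (-7, -3), (-10, -7).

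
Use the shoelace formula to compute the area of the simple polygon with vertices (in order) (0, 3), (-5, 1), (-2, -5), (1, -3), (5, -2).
Area = 81/2

Shoelace formula: Area = (1/2) |Σ_i (x_i · y_{i+1} − x_{i+1} · y_i)| (indices mod n). Compute each cross term:
  (0)(1) − (-5)(3) = 15
  (-5)(-5) − (-2)(1) = 27
  (-2)(-3) − (1)(-5) = 11
  (1)(-2) − (5)(-3) = 13
  (5)(3) − (0)(-2) = 15
Sum = 81, so (signed) Area = 81/2 = 81/2, |Area| = 81/2.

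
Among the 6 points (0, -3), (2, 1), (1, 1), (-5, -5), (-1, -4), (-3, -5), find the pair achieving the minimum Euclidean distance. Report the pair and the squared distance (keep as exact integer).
Pair = ((2, 1), (1, 1)); squared distance = 1

Compute all C(6, 2) = 15 pairwise squared distances (x_i − x_j)² + (y_i − y_j)². The minimum is 1, attained by the pair ((2, 1), (1, 1)).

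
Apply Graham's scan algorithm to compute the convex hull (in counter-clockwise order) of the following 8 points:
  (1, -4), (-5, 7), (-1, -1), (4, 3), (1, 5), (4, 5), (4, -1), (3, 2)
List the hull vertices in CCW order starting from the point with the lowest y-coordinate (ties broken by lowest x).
Hull (CCW) = [(1, -4), (4, -1), (4, 5), (-5, 7), (-1, -1)]

Graham scan procedure:
  1. Find the pivot p₀ = point with lowest y (tie → lowest x): (1, -4).
  2. Sort the remaining points by polar angle around p₀.
  3. Walk through sorted points, maintaining a stack; pop the top while the last three entries make a non-left turn (cross product ≤ 0).
  4. Final stack is the convex hull in CCW order: (1, -4), (4, -1), (4, 5), (-5, 7), (-1, -1).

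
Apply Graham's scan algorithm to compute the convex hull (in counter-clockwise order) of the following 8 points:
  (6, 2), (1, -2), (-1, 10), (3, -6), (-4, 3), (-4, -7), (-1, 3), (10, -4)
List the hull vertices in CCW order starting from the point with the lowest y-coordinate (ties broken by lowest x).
Hull (CCW) = [(-4, -7), (3, -6), (10, -4), (6, 2), (-1, 10), (-4, 3)]

Graham scan procedure:
  1. Find the pivot p₀ = point with lowest y (tie → lowest x): (-4, -7).
  2. Sort the remaining points by polar angle around p₀.
  3. Walk through sorted points, maintaining a stack; pop the top while the last three entries make a non-left turn (cross product ≤ 0).
  4. Final stack is the convex hull in CCW order: (-4, -7), (3, -6), (10, -4), (6, 2), (-1, 10), (-4, 3).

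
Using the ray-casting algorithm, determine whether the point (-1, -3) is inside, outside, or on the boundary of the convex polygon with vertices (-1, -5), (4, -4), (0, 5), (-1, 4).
The point (-1, -3) lies on the polygon boundary

Boundary check: the query satisfies the collinearity and bounding-box conditions for some polygon edge, so it lies exactly on the boundary.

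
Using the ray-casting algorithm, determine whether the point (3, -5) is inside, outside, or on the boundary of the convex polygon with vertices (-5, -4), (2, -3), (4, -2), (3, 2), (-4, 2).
The point (3, -5) lies strictly outside the polygon

Cast a horizontal ray to the right from the query point and count how many polygon edges it crosses (each edge strictly once or zero times, handled with the usual half-open convention). 
Parity of crossings → even ⇒ outside.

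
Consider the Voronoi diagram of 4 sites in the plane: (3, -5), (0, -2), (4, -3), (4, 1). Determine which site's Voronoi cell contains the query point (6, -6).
Nearest site = (3, -5)

The Voronoi cell of site s contains exactly those query points closer to s than to any other site. Compute squared distances from q = (6, -6) to each site:
  (3 − 6)² + (-5 − -6)² = 10
  (4 − 6)² + (-3 − -6)² = 13
  (0 − 6)² + (-2 − -6)² = 52
  (4 − 6)² + (1 − -6)² = 53
Minimum is attained by (3, -5), so q lies in its Voronoi cell.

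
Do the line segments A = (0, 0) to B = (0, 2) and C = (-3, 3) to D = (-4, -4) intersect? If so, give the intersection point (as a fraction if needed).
No (intersection of containing lines falls outside at least one segment)

Parametrize and solve: t = 12, s = -3. At least one of these is outside [0, 1], so the segments do not intersect.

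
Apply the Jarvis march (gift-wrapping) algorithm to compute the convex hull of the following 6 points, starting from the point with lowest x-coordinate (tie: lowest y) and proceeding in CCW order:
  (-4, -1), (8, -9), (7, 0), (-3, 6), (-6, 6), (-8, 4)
Hull (CCW) = [(-8, 4), (-4, -1), (8, -9), (7, 0), (-3, 6), (-6, 6)]

Jarvis march: at each step, from the current hull vertex p, select the next vertex q as the point such that every other point lies strictly to the left of (or on) the directed line p → q. (Equivalently: for every other point r, the cross product (q − p) × (r − p) ≥ 0.)
Starting point (lowest x, tie lowest y): (-8, 4). Wrap until returning to start. Resulting hull: (-8, 4), (-4, -1), (8, -9), (7, 0), (-3, 6), (-6, 6).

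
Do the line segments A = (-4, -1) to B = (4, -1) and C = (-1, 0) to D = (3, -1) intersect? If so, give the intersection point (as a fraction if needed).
Yes; intersection at (3, -1) (t = 7/8 on AB, s = 1 on CD)

Parametrize AB as A + t(B − A) = (-4 + 8 t, -1 + 0 t) and CD as C + s(D − C) = (-1 + 4 s, 0 + -1 s). Solve the linear system for (t, s). Determinant = 8 ≠ 0, so a unique intersection of the containing lines exists. Solution: t = 7/8, s = 1 — both in [0, 1], so the segments cross. Intersection point: (3, -1).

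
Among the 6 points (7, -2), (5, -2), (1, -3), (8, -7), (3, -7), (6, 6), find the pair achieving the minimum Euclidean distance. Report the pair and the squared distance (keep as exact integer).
Pair = ((7, -2), (5, -2)); squared distance = 4

Compute all C(6, 2) = 15 pairwise squared distances (x_i − x_j)² + (y_i − y_j)². The minimum is 4, attained by the pair ((7, -2), (5, -2)).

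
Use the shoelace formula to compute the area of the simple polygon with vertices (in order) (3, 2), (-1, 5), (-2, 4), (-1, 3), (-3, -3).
Area = 18

Shoelace formula: Area = (1/2) |Σ_i (x_i · y_{i+1} − x_{i+1} · y_i)| (indices mod n). Compute each cross term:
  (3)(5) − (-1)(2) = 17
  (-1)(4) − (-2)(5) = 6
  (-2)(3) − (-1)(4) = -2
  (-1)(-3) − (-3)(3) = 12
  (-3)(2) − (3)(-3) = 3
Sum = 36, so (signed) Area = 36/2 = 18, |Area| = 18.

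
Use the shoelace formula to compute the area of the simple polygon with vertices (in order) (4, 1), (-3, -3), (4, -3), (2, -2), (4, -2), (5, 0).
Area = 29/2

Shoelace formula: Area = (1/2) |Σ_i (x_i · y_{i+1} − x_{i+1} · y_i)| (indices mod n). Compute each cross term:
  (4)(-3) − (-3)(1) = -9
  (-3)(-3) − (4)(-3) = 21
  (4)(-2) − (2)(-3) = -2
  (2)(-2) − (4)(-2) = 4
  (4)(0) − (5)(-2) = 10
  (5)(1) − (4)(0) = 5
Sum = 29, so (signed) Area = 29/2 = 29/2, |Area| = 29/2.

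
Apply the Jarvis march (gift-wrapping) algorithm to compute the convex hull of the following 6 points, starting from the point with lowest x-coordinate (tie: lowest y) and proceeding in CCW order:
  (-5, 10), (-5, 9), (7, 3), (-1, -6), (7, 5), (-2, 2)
Hull (CCW) = [(-5, 9), (-1, -6), (7, 3), (7, 5), (-5, 10)]

Jarvis march: at each step, from the current hull vertex p, select the next vertex q as the point such that every other point lies strictly to the left of (or on) the directed line p → q. (Equivalently: for every other point r, the cross product (q − p) × (r − p) ≥ 0.)
Starting point (lowest x, tie lowest y): (-5, 9). Wrap until returning to start. Resulting hull: (-5, 9), (-1, -6), (7, 3), (7, 5), (-5, 10).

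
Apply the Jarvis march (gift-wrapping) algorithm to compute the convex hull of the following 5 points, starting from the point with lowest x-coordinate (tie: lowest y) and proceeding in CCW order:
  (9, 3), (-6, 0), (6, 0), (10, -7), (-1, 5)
Hull (CCW) = [(-6, 0), (10, -7), (9, 3), (-1, 5)]

Jarvis march: at each step, from the current hull vertex p, select the next vertex q as the point such that every other point lies strictly to the left of (or on) the directed line p → q. (Equivalently: for every other point r, the cross product (q − p) × (r − p) ≥ 0.)
Starting point (lowest x, tie lowest y): (-6, 0). Wrap until returning to start. Resulting hull: (-6, 0), (10, -7), (9, 3), (-1, 5).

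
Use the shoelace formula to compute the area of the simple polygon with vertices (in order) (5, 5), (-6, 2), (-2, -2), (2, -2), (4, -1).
Area = 95/2

Shoelace formula: Area = (1/2) |Σ_i (x_i · y_{i+1} − x_{i+1} · y_i)| (indices mod n). Compute each cross term:
  (5)(2) − (-6)(5) = 40
  (-6)(-2) − (-2)(2) = 16
  (-2)(-2) − (2)(-2) = 8
  (2)(-1) − (4)(-2) = 6
  (4)(5) − (5)(-1) = 25
Sum = 95, so (signed) Area = 95/2 = 95/2, |Area| = 95/2.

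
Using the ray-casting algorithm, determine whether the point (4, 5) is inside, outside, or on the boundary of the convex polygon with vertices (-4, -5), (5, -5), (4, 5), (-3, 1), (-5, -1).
The point (4, 5) lies on the polygon boundary

Boundary check: the query satisfies the collinearity and bounding-box conditions for some polygon edge, so it lies exactly on the boundary.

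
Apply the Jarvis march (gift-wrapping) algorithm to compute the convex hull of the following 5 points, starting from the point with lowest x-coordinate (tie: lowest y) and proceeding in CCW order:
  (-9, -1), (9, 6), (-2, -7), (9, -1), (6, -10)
Hull (CCW) = [(-9, -1), (-2, -7), (6, -10), (9, -1), (9, 6)]

Jarvis march: at each step, from the current hull vertex p, select the next vertex q as the point such that every other point lies strictly to the left of (or on) the directed line p → q. (Equivalently: for every other point r, the cross product (q − p) × (r − p) ≥ 0.)
Starting point (lowest x, tie lowest y): (-9, -1). Wrap until returning to start. Resulting hull: (-9, -1), (-2, -7), (6, -10), (9, -1), (9, 6).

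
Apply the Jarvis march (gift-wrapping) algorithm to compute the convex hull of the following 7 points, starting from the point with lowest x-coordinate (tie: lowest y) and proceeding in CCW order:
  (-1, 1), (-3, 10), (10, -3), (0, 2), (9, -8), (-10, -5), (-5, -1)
Hull (CCW) = [(-10, -5), (9, -8), (10, -3), (-3, 10)]

Jarvis march: at each step, from the current hull vertex p, select the next vertex q as the point such that every other point lies strictly to the left of (or on) the directed line p → q. (Equivalently: for every other point r, the cross product (q − p) × (r − p) ≥ 0.)
Starting point (lowest x, tie lowest y): (-10, -5). Wrap until returning to start. Resulting hull: (-10, -5), (9, -8), (10, -3), (-3, 10).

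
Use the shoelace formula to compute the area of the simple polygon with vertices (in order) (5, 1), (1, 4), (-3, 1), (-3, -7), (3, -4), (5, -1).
Area = 58

Shoelace formula: Area = (1/2) |Σ_i (x_i · y_{i+1} − x_{i+1} · y_i)| (indices mod n). Compute each cross term:
  (5)(4) − (1)(1) = 19
  (1)(1) − (-3)(4) = 13
  (-3)(-7) − (-3)(1) = 24
  (-3)(-4) − (3)(-7) = 33
  (3)(-1) − (5)(-4) = 17
  (5)(1) − (5)(-1) = 10
Sum = 116, so (signed) Area = 116/2 = 58, |Area| = 58.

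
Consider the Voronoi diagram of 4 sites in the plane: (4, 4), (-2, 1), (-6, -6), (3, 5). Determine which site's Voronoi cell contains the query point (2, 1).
Nearest site = (4, 4)

The Voronoi cell of site s contains exactly those query points closer to s than to any other site. Compute squared distances from q = (2, 1) to each site:
  (4 − 2)² + (4 − 1)² = 13
  (-2 − 2)² + (1 − 1)² = 16
  (3 − 2)² + (5 − 1)² = 17
  (-6 − 2)² + (-6 − 1)² = 113
Minimum is attained by (4, 4), so q lies in its Voronoi cell.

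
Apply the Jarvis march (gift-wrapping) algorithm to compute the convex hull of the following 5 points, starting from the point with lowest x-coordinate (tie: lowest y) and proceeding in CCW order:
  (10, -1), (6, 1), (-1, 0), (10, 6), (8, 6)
Hull (CCW) = [(-1, 0), (10, -1), (10, 6), (8, 6)]

Jarvis march: at each step, from the current hull vertex p, select the next vertex q as the point such that every other point lies strictly to the left of (or on) the directed line p → q. (Equivalently: for every other point r, the cross product (q − p) × (r − p) ≥ 0.)
Starting point (lowest x, tie lowest y): (-1, 0). Wrap until returning to start. Resulting hull: (-1, 0), (10, -1), (10, 6), (8, 6).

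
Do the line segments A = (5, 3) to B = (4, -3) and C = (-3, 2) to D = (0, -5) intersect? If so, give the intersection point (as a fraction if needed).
No (intersection of containing lines falls outside at least one segment)

Parametrize and solve: t = 59/25, s = 47/25. At least one of these is outside [0, 1], so the segments do not intersect.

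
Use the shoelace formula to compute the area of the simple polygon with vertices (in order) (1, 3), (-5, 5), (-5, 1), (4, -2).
Area = 30

Shoelace formula: Area = (1/2) |Σ_i (x_i · y_{i+1} − x_{i+1} · y_i)| (indices mod n). Compute each cross term:
  (1)(5) − (-5)(3) = 20
  (-5)(1) − (-5)(5) = 20
  (-5)(-2) − (4)(1) = 6
  (4)(3) − (1)(-2) = 14
Sum = 60, so (signed) Area = 60/2 = 30, |Area| = 30.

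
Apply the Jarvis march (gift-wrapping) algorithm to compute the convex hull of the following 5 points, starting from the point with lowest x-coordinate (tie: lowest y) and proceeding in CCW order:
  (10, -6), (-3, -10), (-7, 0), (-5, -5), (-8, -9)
Hull (CCW) = [(-8, -9), (-3, -10), (10, -6), (-7, 0)]

Jarvis march: at each step, from the current hull vertex p, select the next vertex q as the point such that every other point lies strictly to the left of (or on) the directed line p → q. (Equivalently: for every other point r, the cross product (q − p) × (r − p) ≥ 0.)
Starting point (lowest x, tie lowest y): (-8, -9). Wrap until returning to start. Resulting hull: (-8, -9), (-3, -10), (10, -6), (-7, 0).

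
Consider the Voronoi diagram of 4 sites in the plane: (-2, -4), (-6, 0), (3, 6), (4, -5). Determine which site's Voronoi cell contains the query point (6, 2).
Nearest site = (3, 6)

The Voronoi cell of site s contains exactly those query points closer to s than to any other site. Compute squared distances from q = (6, 2) to each site:
  (3 − 6)² + (6 − 2)² = 25
  (4 − 6)² + (-5 − 2)² = 53
  (-2 − 6)² + (-4 − 2)² = 100
  (-6 − 6)² + (0 − 2)² = 148
Minimum is attained by (3, 6), so q lies in its Voronoi cell.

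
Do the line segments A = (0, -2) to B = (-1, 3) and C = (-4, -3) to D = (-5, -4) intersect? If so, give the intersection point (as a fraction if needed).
No (intersection of containing lines falls outside at least one segment)

Parametrize and solve: t = 1/2, s = -7/2. At least one of these is outside [0, 1], so the segments do not intersect.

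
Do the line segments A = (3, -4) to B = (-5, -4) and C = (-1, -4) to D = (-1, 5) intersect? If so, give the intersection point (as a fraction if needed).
Yes; intersection at (-1, -4) (t = 1/2 on AB, s = 0 on CD)

Parametrize AB as A + t(B − A) = (3 + -8 t, -4 + 0 t) and CD as C + s(D − C) = (-1 + 0 s, -4 + 9 s). Solve the linear system for (t, s). Determinant = 72 ≠ 0, so a unique intersection of the containing lines exists. Solution: t = 1/2, s = 0 — both in [0, 1], so the segments cross. Intersection point: (-1, -4).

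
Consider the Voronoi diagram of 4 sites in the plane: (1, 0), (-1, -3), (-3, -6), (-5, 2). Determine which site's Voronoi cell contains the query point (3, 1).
Nearest site = (1, 0)

The Voronoi cell of site s contains exactly those query points closer to s than to any other site. Compute squared distances from q = (3, 1) to each site:
  (1 − 3)² + (0 − 1)² = 5
  (-1 − 3)² + (-3 − 1)² = 32
  (-5 − 3)² + (2 − 1)² = 65
  (-3 − 3)² + (-6 − 1)² = 85
Minimum is attained by (1, 0), so q lies in its Voronoi cell.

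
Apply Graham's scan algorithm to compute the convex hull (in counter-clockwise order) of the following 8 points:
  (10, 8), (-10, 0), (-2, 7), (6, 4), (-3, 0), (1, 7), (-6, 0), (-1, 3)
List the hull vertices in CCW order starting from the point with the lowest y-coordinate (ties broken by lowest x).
Hull (CCW) = [(-10, 0), (-3, 0), (6, 4), (10, 8), (-2, 7)]

Graham scan procedure:
  1. Find the pivot p₀ = point with lowest y (tie → lowest x): (-10, 0).
  2. Sort the remaining points by polar angle around p₀.
  3. Walk through sorted points, maintaining a stack; pop the top while the last three entries make a non-left turn (cross product ≤ 0).
  4. Final stack is the convex hull in CCW order: (-10, 0), (-3, 0), (6, 4), (10, 8), (-2, 7).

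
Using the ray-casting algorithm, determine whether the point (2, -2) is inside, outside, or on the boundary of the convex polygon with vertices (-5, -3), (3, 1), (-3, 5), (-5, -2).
The point (2, -2) lies strictly outside the polygon

Cast a horizontal ray to the right from the query point and count how many polygon edges it crosses (each edge strictly once or zero times, handled with the usual half-open convention). 
Parity of crossings → even ⇒ outside.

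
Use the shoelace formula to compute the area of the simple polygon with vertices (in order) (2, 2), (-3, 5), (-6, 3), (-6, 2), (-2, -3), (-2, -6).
Area = 79/2

Shoelace formula: Area = (1/2) |Σ_i (x_i · y_{i+1} − x_{i+1} · y_i)| (indices mod n). Compute each cross term:
  (2)(5) − (-3)(2) = 16
  (-3)(3) − (-6)(5) = 21
  (-6)(2) − (-6)(3) = 6
  (-6)(-3) − (-2)(2) = 22
  (-2)(-6) − (-2)(-3) = 6
  (-2)(2) − (2)(-6) = 8
Sum = 79, so (signed) Area = 79/2 = 79/2, |Area| = 79/2.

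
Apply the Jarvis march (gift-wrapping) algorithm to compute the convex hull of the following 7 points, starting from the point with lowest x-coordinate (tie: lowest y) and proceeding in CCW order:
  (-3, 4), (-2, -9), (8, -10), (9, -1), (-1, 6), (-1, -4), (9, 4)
Hull (CCW) = [(-3, 4), (-2, -9), (8, -10), (9, -1), (9, 4), (-1, 6)]

Jarvis march: at each step, from the current hull vertex p, select the next vertex q as the point such that every other point lies strictly to the left of (or on) the directed line p → q. (Equivalently: for every other point r, the cross product (q − p) × (r − p) ≥ 0.)
Starting point (lowest x, tie lowest y): (-3, 4). Wrap until returning to start. Resulting hull: (-3, 4), (-2, -9), (8, -10), (9, -1), (9, 4), (-1, 6).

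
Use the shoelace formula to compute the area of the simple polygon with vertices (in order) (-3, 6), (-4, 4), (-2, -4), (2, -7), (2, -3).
Area = 69/2

Shoelace formula: Area = (1/2) |Σ_i (x_i · y_{i+1} − x_{i+1} · y_i)| (indices mod n). Compute each cross term:
  (-3)(4) − (-4)(6) = 12
  (-4)(-4) − (-2)(4) = 24
  (-2)(-7) − (2)(-4) = 22
  (2)(-3) − (2)(-7) = 8
  (2)(6) − (-3)(-3) = 3
Sum = 69, so (signed) Area = 69/2 = 69/2, |Area| = 69/2.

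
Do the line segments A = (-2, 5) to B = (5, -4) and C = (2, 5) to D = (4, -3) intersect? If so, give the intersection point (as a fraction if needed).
Yes; intersection at (74/19, -49/19) (t = 16/19 on AB, s = 18/19 on CD)

Parametrize AB as A + t(B − A) = (-2 + 7 t, 5 + -9 t) and CD as C + s(D − C) = (2 + 2 s, 5 + -8 s). Solve the linear system for (t, s). Determinant = 38 ≠ 0, so a unique intersection of the containing lines exists. Solution: t = 16/19, s = 18/19 — both in [0, 1], so the segments cross. Intersection point: (74/19, -49/19).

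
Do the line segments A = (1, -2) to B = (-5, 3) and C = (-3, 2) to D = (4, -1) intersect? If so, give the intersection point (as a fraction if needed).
No (intersection of containing lines falls outside at least one segment)

Parametrize and solve: t = 16/17, s = -4/17. At least one of these is outside [0, 1], so the segments do not intersect.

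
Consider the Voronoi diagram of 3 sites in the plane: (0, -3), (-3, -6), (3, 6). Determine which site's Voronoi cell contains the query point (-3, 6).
Nearest site = (3, 6)

The Voronoi cell of site s contains exactly those query points closer to s than to any other site. Compute squared distances from q = (-3, 6) to each site:
  (3 − -3)² + (6 − 6)² = 36
  (0 − -3)² + (-3 − 6)² = 90
  (-3 − -3)² + (-6 − 6)² = 144
Minimum is attained by (3, 6), so q lies in its Voronoi cell.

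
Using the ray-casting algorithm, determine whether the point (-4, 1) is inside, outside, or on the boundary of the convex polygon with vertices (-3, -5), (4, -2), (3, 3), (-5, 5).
The point (-4, 1) lies strictly inside the polygon

Cast a horizontal ray to the right from the query point and count how many polygon edges it crosses (each edge strictly once or zero times, handled with the usual half-open convention). 
Parity of crossings → odd ⇒ inside.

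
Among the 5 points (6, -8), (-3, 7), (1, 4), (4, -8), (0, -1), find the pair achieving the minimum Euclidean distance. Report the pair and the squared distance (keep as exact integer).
Pair = ((6, -8), (4, -8)); squared distance = 4

Compute all C(5, 2) = 10 pairwise squared distances (x_i − x_j)² + (y_i − y_j)². The minimum is 4, attained by the pair ((6, -8), (4, -8)).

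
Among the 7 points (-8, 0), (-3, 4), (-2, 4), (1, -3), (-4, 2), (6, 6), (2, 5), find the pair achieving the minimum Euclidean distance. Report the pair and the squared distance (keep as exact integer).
Pair = ((-3, 4), (-2, 4)); squared distance = 1

Compute all C(7, 2) = 21 pairwise squared distances (x_i − x_j)² + (y_i − y_j)². The minimum is 1, attained by the pair ((-3, 4), (-2, 4)).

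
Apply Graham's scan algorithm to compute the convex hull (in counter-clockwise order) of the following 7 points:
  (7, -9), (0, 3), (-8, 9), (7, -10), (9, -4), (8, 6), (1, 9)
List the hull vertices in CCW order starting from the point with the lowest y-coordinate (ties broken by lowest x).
Hull (CCW) = [(7, -10), (9, -4), (8, 6), (1, 9), (-8, 9)]

Graham scan procedure:
  1. Find the pivot p₀ = point with lowest y (tie → lowest x): (7, -10).
  2. Sort the remaining points by polar angle around p₀.
  3. Walk through sorted points, maintaining a stack; pop the top while the last three entries make a non-left turn (cross product ≤ 0).
  4. Final stack is the convex hull in CCW order: (7, -10), (9, -4), (8, 6), (1, 9), (-8, 9).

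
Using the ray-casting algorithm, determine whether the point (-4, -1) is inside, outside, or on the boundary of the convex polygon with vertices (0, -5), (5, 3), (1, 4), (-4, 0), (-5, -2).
The point (-4, -1) lies strictly inside the polygon

Cast a horizontal ray to the right from the query point and count how many polygon edges it crosses (each edge strictly once or zero times, handled with the usual half-open convention). 
Parity of crossings → odd ⇒ inside.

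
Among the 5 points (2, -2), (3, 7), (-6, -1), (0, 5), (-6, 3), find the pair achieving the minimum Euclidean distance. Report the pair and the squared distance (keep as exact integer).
Pair = ((3, 7), (0, 5)); squared distance = 13

Compute all C(5, 2) = 10 pairwise squared distances (x_i − x_j)² + (y_i − y_j)². The minimum is 13, attained by the pair ((3, 7), (0, 5)).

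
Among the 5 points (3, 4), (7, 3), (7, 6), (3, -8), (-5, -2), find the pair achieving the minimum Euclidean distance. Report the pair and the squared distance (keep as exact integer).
Pair = ((7, 3), (7, 6)); squared distance = 9

Compute all C(5, 2) = 10 pairwise squared distances (x_i − x_j)² + (y_i − y_j)². The minimum is 9, attained by the pair ((7, 3), (7, 6)).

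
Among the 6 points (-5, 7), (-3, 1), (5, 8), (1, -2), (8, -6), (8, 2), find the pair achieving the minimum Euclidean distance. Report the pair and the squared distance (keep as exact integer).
Pair = ((-3, 1), (1, -2)); squared distance = 25

Compute all C(6, 2) = 15 pairwise squared distances (x_i − x_j)² + (y_i − y_j)². The minimum is 25, attained by the pair ((-3, 1), (1, -2)).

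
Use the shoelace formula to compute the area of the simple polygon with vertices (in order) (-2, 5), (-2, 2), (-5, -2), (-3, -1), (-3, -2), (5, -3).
Area = 30

Shoelace formula: Area = (1/2) |Σ_i (x_i · y_{i+1} − x_{i+1} · y_i)| (indices mod n). Compute each cross term:
  (-2)(2) − (-2)(5) = 6
  (-2)(-2) − (-5)(2) = 14
  (-5)(-1) − (-3)(-2) = -1
  (-3)(-2) − (-3)(-1) = 3
  (-3)(-3) − (5)(-2) = 19
  (5)(5) − (-2)(-3) = 19
Sum = 60, so (signed) Area = 60/2 = 30, |Area| = 30.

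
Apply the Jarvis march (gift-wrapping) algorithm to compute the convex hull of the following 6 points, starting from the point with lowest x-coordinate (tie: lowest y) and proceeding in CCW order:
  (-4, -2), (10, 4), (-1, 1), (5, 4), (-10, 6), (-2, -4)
Hull (CCW) = [(-10, 6), (-4, -2), (-2, -4), (10, 4)]

Jarvis march: at each step, from the current hull vertex p, select the next vertex q as the point such that every other point lies strictly to the left of (or on) the directed line p → q. (Equivalently: for every other point r, the cross product (q − p) × (r − p) ≥ 0.)
Starting point (lowest x, tie lowest y): (-10, 6). Wrap until returning to start. Resulting hull: (-10, 6), (-4, -2), (-2, -4), (10, 4).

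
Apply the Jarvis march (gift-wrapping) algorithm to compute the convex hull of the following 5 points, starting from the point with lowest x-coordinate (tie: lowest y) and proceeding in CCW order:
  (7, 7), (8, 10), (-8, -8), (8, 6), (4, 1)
Hull (CCW) = [(-8, -8), (4, 1), (8, 6), (8, 10)]

Jarvis march: at each step, from the current hull vertex p, select the next vertex q as the point such that every other point lies strictly to the left of (or on) the directed line p → q. (Equivalently: for every other point r, the cross product (q − p) × (r − p) ≥ 0.)
Starting point (lowest x, tie lowest y): (-8, -8). Wrap until returning to start. Resulting hull: (-8, -8), (4, 1), (8, 6), (8, 10).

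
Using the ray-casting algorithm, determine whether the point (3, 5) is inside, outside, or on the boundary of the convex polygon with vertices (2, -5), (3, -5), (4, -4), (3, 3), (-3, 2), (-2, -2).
The point (3, 5) lies strictly outside the polygon

Cast a horizontal ray to the right from the query point and count how many polygon edges it crosses (each edge strictly once or zero times, handled with the usual half-open convention). 
Parity of crossings → even ⇒ outside.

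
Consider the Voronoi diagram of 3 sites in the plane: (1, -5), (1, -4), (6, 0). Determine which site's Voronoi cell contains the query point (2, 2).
Nearest site = (6, 0)

The Voronoi cell of site s contains exactly those query points closer to s than to any other site. Compute squared distances from q = (2, 2) to each site:
  (6 − 2)² + (0 − 2)² = 20
  (1 − 2)² + (-4 − 2)² = 37
  (1 − 2)² + (-5 − 2)² = 50
Minimum is attained by (6, 0), so q lies in its Voronoi cell.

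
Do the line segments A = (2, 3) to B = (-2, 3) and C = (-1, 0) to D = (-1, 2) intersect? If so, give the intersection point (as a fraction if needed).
No (intersection of containing lines falls outside at least one segment)

Parametrize and solve: t = 3/4, s = 3/2. At least one of these is outside [0, 1], so the segments do not intersect.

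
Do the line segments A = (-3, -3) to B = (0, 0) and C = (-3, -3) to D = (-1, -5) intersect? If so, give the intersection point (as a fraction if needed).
Yes; intersection at (-3, -3) (t = 0 on AB, s = 0 on CD)

Parametrize AB as A + t(B − A) = (-3 + 3 t, -3 + 3 t) and CD as C + s(D − C) = (-3 + 2 s, -3 + -2 s). Solve the linear system for (t, s). Determinant = 12 ≠ 0, so a unique intersection of the containing lines exists. Solution: t = 0, s = 0 — both in [0, 1], so the segments cross. Intersection point: (-3, -3).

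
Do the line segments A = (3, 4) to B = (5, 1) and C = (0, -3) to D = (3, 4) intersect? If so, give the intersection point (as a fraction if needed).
Yes; intersection at (3, 4) (t = 0 on AB, s = 1 on CD)

Parametrize AB as A + t(B − A) = (3 + 2 t, 4 + -3 t) and CD as C + s(D − C) = (0 + 3 s, -3 + 7 s). Solve the linear system for (t, s). Determinant = -23 ≠ 0, so a unique intersection of the containing lines exists. Solution: t = 0, s = 1 — both in [0, 1], so the segments cross. Intersection point: (3, 4).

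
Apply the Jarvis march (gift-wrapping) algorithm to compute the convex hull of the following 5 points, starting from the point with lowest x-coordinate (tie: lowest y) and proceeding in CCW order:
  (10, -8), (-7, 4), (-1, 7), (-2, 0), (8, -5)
Hull (CCW) = [(-7, 4), (-2, 0), (10, -8), (8, -5), (-1, 7)]

Jarvis march: at each step, from the current hull vertex p, select the next vertex q as the point such that every other point lies strictly to the left of (or on) the directed line p → q. (Equivalently: for every other point r, the cross product (q − p) × (r − p) ≥ 0.)
Starting point (lowest x, tie lowest y): (-7, 4). Wrap until returning to start. Resulting hull: (-7, 4), (-2, 0), (10, -8), (8, -5), (-1, 7).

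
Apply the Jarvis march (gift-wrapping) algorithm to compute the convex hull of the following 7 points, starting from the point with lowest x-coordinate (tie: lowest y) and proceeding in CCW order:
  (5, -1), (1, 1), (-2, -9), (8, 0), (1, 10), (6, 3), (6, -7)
Hull (CCW) = [(-2, -9), (6, -7), (8, 0), (6, 3), (1, 10)]

Jarvis march: at each step, from the current hull vertex p, select the next vertex q as the point such that every other point lies strictly to the left of (or on) the directed line p → q. (Equivalently: for every other point r, the cross product (q − p) × (r − p) ≥ 0.)
Starting point (lowest x, tie lowest y): (-2, -9). Wrap until returning to start. Resulting hull: (-2, -9), (6, -7), (8, 0), (6, 3), (1, 10).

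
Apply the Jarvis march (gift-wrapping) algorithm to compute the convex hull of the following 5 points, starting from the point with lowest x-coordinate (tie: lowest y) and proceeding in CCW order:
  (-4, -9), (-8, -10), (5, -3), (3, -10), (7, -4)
Hull (CCW) = [(-8, -10), (3, -10), (7, -4), (5, -3)]

Jarvis march: at each step, from the current hull vertex p, select the next vertex q as the point such that every other point lies strictly to the left of (or on) the directed line p → q. (Equivalently: for every other point r, the cross product (q − p) × (r − p) ≥ 0.)
Starting point (lowest x, tie lowest y): (-8, -10). Wrap until returning to start. Resulting hull: (-8, -10), (3, -10), (7, -4), (5, -3).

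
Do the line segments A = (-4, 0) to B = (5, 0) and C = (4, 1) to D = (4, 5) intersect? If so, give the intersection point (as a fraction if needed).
No (intersection of containing lines falls outside at least one segment)

Parametrize and solve: t = 8/9, s = -1/4. At least one of these is outside [0, 1], so the segments do not intersect.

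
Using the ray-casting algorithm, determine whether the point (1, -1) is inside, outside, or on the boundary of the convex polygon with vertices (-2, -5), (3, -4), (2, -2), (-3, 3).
The point (1, -1) lies on the polygon boundary

Boundary check: the query satisfies the collinearity and bounding-box conditions for some polygon edge, so it lies exactly on the boundary.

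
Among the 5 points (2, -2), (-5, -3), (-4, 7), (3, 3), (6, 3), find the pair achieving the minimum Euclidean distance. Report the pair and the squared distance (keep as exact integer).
Pair = ((3, 3), (6, 3)); squared distance = 9

Compute all C(5, 2) = 10 pairwise squared distances (x_i − x_j)² + (y_i − y_j)². The minimum is 9, attained by the pair ((3, 3), (6, 3)).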